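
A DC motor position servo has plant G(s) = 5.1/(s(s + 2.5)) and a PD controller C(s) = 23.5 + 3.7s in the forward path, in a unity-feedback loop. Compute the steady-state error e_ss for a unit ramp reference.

0.0209

The loop has one pole at the origin (type 1). Velocity error constant K_v = lim_{s→0} s·C(s)G(s) = 23.5·5.1/2.5 = 47.94.
Steady-state error to a unit ramp: e_ss = 1/K_v = 0.0209.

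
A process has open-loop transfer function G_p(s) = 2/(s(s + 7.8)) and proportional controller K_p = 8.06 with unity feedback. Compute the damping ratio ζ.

With unity feedback the closed-loop characteristic equation is s² + 7.8s + 8.06·2 = s² + 7.8s + 16.12 = 0.
Matching s² + 2ζω_n s + ω_n²: ω_n = √16.12 = 4.015 rad/s and 2ζω_n = 7.8, so ζ = 7.8/(2·4.015) = 0.971.

ζ = 0.971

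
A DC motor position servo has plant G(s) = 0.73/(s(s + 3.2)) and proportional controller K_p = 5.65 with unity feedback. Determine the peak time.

Closed-loop characteristic equation: s² + 3.2s + 4.125 = 0, so ω_n = 2.031 rad/s and ζ = 3.2/(2·2.031) = 0.7878.
Damped frequency ω_d = ω_n√(1−ζ²) = 1.251 rad/s, so peak time T_p = π/ω_d = 2.51 s.

T_p = 2.51 s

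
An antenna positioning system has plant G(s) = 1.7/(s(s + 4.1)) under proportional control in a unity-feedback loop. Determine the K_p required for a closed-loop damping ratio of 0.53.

Closed-loop characteristic equation: s² + 4.1s + K_p·1.7 = 0.
So ω_n = √(1.7K_p) and 2ζω_n = 4.1, giving ζ = 4.1/(2√(1.7K_p)).
Setting ζ = 0.53: √(1.7K_p) = 4.1/(2·0.53) = 3.868, so K_p = 14.96/1.7 = 8.8.

K_p = 8.8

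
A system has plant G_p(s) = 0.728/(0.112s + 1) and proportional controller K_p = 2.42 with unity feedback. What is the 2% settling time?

T_s ≈ 0.162 s

Closed loop: T(s) = K_p·G_p/(1+K_p·G_p) = 1.762/(0.112s + 1 + 1.762), with pole at s = −(1 + 1.762)/0.112 = −24.66.
τ = 1/24.66 = 0.04055 s, so 2% settling time ≈ 4τ = 0.162 s.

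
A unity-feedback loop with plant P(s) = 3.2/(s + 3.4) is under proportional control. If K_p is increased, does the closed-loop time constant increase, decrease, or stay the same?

decrease

Closed-loop pole is at s = −(3.4+K_p·3.2); larger K_p moves it further left, so τ = 1/(3.4+K_p·3.2) decreases.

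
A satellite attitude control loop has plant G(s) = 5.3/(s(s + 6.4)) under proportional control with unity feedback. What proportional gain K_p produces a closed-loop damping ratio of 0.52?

Closed-loop characteristic equation: s² + 6.4s + K_p·5.3 = 0.
So ω_n = √(5.3K_p) and 2ζω_n = 6.4, giving ζ = 6.4/(2√(5.3K_p)).
Setting ζ = 0.52: √(5.3K_p) = 6.4/(2·0.52) = 6.154, so K_p = 37.87/5.3 = 7.15.

K_p = 7.15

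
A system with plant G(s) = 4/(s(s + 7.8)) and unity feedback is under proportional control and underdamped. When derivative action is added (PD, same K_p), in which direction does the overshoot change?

With PD the characteristic equation becomes s² + (a + K·K_d)s + K·K_p = 0; the damping term grows, ζ rises, overshoot falls.

decrease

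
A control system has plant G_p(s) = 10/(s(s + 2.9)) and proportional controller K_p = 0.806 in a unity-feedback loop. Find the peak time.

T_p = 1.29 s

From 1 + K_pG_p(s) = 0: s² + 2.9s + 8.06 = 0 ⇒ ω_n = 2.839, ζ = 0.5107.
Damped frequency ω_d = ω_n√(1−ζ²) = 2.441 rad/s, so peak time T_p = π/ω_d = 1.29 s.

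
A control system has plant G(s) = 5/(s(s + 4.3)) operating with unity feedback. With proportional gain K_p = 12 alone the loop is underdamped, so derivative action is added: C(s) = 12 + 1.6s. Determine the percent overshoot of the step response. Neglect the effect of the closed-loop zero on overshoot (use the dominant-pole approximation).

1.65%

Forward path: (12 + 1.6s)·5/(s(s+4.3)). The closed-loop characteristic equation is s² + (4.3 + 5·1.6)s + 5·12 = 0.
That is s² + 12.3s + 60 = 0, so ω_n = 7.746 rad/s and ζ = 12.3/(2·7.746) = 0.794.
%OS = 100·exp(−πζ/√(1−ζ²)) = 1.65%.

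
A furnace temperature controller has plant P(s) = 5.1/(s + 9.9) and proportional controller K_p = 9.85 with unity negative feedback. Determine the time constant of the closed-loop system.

τ = 0.0166 s

Closed-loop transfer function: T(s) = K_p·P(s)/(1 + K_p·P(s)) = 50.23/(s + 9.9 + 50.23) = 50.23/(s + 60.13).
Time constant τ = 1/60.13 = 0.0166 s.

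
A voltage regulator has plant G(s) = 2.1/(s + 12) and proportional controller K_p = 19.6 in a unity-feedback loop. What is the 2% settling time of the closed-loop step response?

Closed-loop transfer function: T(s) = K_p·G(s)/(1 + K_p·G(s)) = 41.16/(s + 12 + 41.16) = 41.16/(s + 53.16).
Time constant τ = 1/53.16 = 0.01881 s, so the 2% settling time is about 4τ = 0.0752 s.

T_s ≈ 0.0752 s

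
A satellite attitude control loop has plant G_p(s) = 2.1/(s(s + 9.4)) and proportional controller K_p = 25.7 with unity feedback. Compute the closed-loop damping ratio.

With unity feedback the closed-loop characteristic equation is s² + 9.4s + 25.7·2.1 = s² + 9.4s + 53.97 = 0.
So ω_n² = 53.97 ⇒ ω_n = 7.346 rad/s, and ζ = 9.4/(2ω_n) = 0.64.

ζ = 0.64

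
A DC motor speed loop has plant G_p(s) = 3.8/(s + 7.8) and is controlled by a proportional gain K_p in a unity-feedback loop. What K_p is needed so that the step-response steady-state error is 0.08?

Steady-state error for a unit step on this type-0 loop is 1/(1 + K_p·G_p(0)).
G_p(0) = 0.4872. Require 1/(1 + K_p·0.4872) = 0.08, so 1 + 0.4872·K_p = 12.5.
K_p = (12.5 − 1)/0.4872 = 23.6.

K_p = 23.6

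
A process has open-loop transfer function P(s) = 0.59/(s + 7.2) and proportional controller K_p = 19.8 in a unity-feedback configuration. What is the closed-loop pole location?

s = -18.88

Closed-loop transfer function: T(s) = K_p·P(s)/(1 + K_p·P(s)) = 11.68/(s + 7.2 + 11.68) = 11.68/(s + 18.88).
The closed-loop pole is at s = −18.88.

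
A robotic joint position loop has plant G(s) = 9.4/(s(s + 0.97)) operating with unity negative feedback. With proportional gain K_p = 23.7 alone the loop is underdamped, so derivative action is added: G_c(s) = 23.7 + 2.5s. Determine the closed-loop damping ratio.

Forward path: (23.7 + 2.5s)·9.4/(s(s+0.97)). The closed-loop characteristic equation is s² + (0.97 + 9.4·2.5)s + 9.4·23.7 = 0.
That is s² + 24.47s + 222.8 = 0, so ω_n = 14.93 rad/s and ζ = 24.47/(2·14.93) = 0.8197.

ζ = 0.82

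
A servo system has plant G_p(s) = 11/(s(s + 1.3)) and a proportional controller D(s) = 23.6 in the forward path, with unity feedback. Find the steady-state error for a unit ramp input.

0.00501

The loop has one pole at the origin (type 1). Velocity error constant K_v = lim_{s→0} s·D(s)G_p(s) = 23.6·11/1.3 = 199.7.
Steady-state error to a unit ramp: e_ss = 1/K_v = 0.00501.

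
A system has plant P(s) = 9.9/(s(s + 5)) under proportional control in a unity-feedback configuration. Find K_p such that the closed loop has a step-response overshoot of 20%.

K_p = 3.04

From %OS = 100·exp(−πζ/√(1−ζ²)) = 20%, ζ = −ln(0.2)/√(π²+ln²(0.2)) = 0.4559.
Characteristic equation s² + 5s + 9.9K_p = 0 gives ζ = 5/(2√(9.9K_p)).
Setting ζ = 0.4559: √(9.9K_p) = 5/(2·0.4559) = 5.483, so K_p = 30.06/9.9 = 3.04.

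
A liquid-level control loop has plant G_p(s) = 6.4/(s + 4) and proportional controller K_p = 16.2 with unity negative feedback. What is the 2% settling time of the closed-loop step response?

T_s ≈ 0.0371 s

Closed-loop transfer function: T(s) = K_p·G_p(s)/(1 + K_p·G_p(s)) = 103.7/(s + 4 + 103.7) = 103.7/(s + 107.7).
Time constant τ = 1/107.7 = 0.009287 s, so the 2% settling time is about 4τ = 0.0371 s.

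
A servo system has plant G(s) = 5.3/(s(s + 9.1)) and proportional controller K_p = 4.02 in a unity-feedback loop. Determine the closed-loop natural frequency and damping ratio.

ω_n = 4.62 rad/s, ζ = 0.986

With unity feedback the closed-loop characteristic equation is s² + 9.1s + 4.02·5.3 = s² + 9.1s + 21.31 = 0.
So ω_n² = 21.31 ⇒ ω_n = 4.616 rad/s, and ζ = 9.1/(2ω_n) = 0.986.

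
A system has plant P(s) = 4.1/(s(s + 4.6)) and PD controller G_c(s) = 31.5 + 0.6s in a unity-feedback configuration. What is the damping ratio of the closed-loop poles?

Forward path: (31.5 + 0.6s)·4.1/(s(s+4.6)). The closed-loop characteristic equation is s² + (4.6 + 4.1·0.6)s + 4.1·31.5 = 0.
That is s² + 7.06s + 129.1 = 0, so ω_n = 11.36 rad/s and ζ = 7.06/(2·11.36) = 0.3106.

ζ = 0.311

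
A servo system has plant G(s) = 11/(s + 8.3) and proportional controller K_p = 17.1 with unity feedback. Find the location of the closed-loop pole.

Closed-loop transfer function: T(s) = K_p·G(s)/(1 + K_p·G(s)) = 188.1/(s + 8.3 + 188.1) = 188.1/(s + 196.4).
The closed-loop pole is at s = −196.4.

s = -196.4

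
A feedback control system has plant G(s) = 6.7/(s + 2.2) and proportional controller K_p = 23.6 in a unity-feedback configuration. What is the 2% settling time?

T_s ≈ 0.025 s

Closed-loop transfer function: T(s) = K_p·G(s)/(1 + K_p·G(s)) = 158.1/(s + 2.2 + 158.1) = 158.1/(s + 160.3).
Time constant τ = 1/160.3 = 0.006238 s, so the 2% settling time is about 4τ = 0.025 s.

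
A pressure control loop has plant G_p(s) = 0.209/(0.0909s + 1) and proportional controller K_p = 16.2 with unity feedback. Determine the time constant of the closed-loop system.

Closed loop: T(s) = K_p·G_p/(1+K_p·G_p) = 3.386/(0.0909s + 1 + 3.386), with pole at s = −(1 + 3.386)/0.0909 = −48.25.
Closed-loop time constant τ = 1/48.25 = 0.0207 s.

τ = 0.0207 s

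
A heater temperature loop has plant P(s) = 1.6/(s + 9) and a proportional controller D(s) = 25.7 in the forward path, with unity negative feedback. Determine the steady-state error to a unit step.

0.18

The loop is type 0. Static position error constant K_pos = D(0)·P(0) = 25.7·0.1778 = 4.569.
Steady-state error to a unit step: e_ss = 1/(1+K_pos) = 1/5.569 = 0.18.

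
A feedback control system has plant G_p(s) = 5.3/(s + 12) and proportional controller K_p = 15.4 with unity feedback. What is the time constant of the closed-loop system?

Closed-loop transfer function: T(s) = K_p·G_p(s)/(1 + K_p·G_p(s)) = 81.62/(s + 12 + 81.62) = 81.62/(s + 93.62).
Time constant τ = 1/93.62 = 0.0107 s.

τ = 0.0107 s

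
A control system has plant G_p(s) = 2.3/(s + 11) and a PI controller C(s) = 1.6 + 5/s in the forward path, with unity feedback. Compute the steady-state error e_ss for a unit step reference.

0

The open loop C(s)G_p(s) has a pole at the origin (type 1), so the static position error constant is infinite and e_ss = 1/(1+∞) = 0.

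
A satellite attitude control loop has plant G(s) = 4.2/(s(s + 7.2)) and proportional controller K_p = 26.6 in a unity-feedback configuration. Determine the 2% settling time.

The closed-loop denominator s² + 7.2s + 111.7 gives ω_n = √111.7 = 10.57 and ζ = 7.2/(2ω_n) = 0.3406.
2% settling time T_s ≈ 4/(ζω_n) = 4/3.6 = 1.11 s.

T_s ≈ 1.11 s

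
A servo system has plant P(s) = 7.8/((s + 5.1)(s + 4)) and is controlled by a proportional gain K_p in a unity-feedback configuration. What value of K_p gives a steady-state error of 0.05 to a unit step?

K_p = 49.7

Steady-state error for a unit step on this type-0 loop is 1/(1 + K_p·P(0)).
P(0) = 0.3824. Require 1/(1 + K_p·0.3824) = 0.05, so 1 + 0.3824·K_p = 20.
K_p = (20 − 1)/0.3824 = 49.7.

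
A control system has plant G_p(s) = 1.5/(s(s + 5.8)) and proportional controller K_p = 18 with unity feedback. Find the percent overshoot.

The closed-loop denominator s² + 5.8s + 27 gives ω_n = √27 = 5.196 and ζ = 5.8/(2ω_n) = 0.5581.
%OS = 100·exp(−πζ/√(1−ζ²)) = 100·exp(−π·0.5581/√0.6885) = 12.1%.

12.1%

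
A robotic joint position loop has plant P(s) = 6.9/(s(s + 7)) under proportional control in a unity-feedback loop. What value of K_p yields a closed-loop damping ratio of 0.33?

K_p = 16.3

Closed-loop characteristic equation: s² + 7s + K_p·6.9 = 0.
So ω_n = √(6.9K_p) and 2ζω_n = 7, giving ζ = 7/(2√(6.9K_p)).
Setting ζ = 0.33: √(6.9K_p) = 7/(2·0.33) = 10.61, so K_p = 112.5/6.9 = 16.3.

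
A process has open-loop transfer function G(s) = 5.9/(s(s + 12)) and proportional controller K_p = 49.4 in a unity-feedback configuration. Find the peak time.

T_p = 0.197 s

From 1 + K_pG(s) = 0: s² + 12s + 291.5 = 0 ⇒ ω_n = 17.07, ζ = 0.3514.
Damped frequency ω_d = ω_n√(1−ζ²) = 15.98 rad/s, so peak time T_p = π/ω_d = 0.197 s.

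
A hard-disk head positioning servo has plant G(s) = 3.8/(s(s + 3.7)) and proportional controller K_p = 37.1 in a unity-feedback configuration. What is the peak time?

T_p = 0.268 s

The closed-loop denominator s² + 3.7s + 141 gives ω_n = √141 = 11.87 and ζ = 3.7/(2ω_n) = 0.1558.
Damped frequency ω_d = ω_n√(1−ζ²) = 11.73 rad/s, so peak time T_p = π/ω_d = 0.268 s.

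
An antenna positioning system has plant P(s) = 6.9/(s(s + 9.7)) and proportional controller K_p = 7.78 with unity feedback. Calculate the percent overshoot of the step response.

6.24%

From 1 + K_pP(s) = 0: s² + 9.7s + 53.68 = 0 ⇒ ω_n = 7.327, ζ = 0.662.
%OS = 100·exp(−πζ/√(1−ζ²)) = 100·exp(−π·0.662/√0.5618) = 6.24%.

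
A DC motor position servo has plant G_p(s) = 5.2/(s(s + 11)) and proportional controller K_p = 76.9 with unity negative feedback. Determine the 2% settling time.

T_s ≈ 0.727 s

Closed-loop characteristic equation: s² + 11s + 399.9 = 0, so ω_n = 20 rad/s and ζ = 11/(2·20) = 0.275.
2% settling time T_s ≈ 4/(ζω_n) = 4/5.5 = 0.727 s.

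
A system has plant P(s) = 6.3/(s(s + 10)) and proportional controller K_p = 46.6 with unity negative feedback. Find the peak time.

The closed-loop denominator s² + 10s + 293.6 gives ω_n = √293.6 = 17.13 and ζ = 10/(2ω_n) = 0.2918.
Damped frequency ω_d = ω_n√(1−ζ²) = 16.39 rad/s, so peak time T_p = π/ω_d = 0.192 s.

T_p = 0.192 s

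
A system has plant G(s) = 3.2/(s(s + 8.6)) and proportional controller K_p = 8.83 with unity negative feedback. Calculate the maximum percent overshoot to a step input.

1.33%

From 1 + K_pG(s) = 0: s² + 8.6s + 28.26 = 0 ⇒ ω_n = 5.316, ζ = 0.8089.
%OS = 100·exp(−πζ/√(1−ζ²)) = 100·exp(−π·0.8089/√0.3456) = 1.33%.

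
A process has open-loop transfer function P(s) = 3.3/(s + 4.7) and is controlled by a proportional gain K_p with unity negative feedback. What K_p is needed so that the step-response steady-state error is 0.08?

Steady-state error for a unit step on this type-0 loop is 1/(1 + K_p·P(0)).
P(0) = 0.7021. Require 1/(1 + K_p·0.7021) = 0.08, so 1 + 0.7021·K_p = 12.5.
K_p = (12.5 − 1)/0.7021 = 16.4.

K_p = 16.4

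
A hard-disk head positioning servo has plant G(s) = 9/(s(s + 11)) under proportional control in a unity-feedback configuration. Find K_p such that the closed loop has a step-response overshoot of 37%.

From %OS = 100·exp(−πζ/√(1−ζ²)) = 37%, ζ = −ln(0.37)/√(π²+ln²(0.37)) = 0.3017.
Characteristic equation s² + 11s + 9K_p = 0 gives ζ = 11/(2√(9K_p)).
Setting ζ = 0.3017: √(9K_p) = 11/(2·0.3017) = 18.23, so K_p = 332.3/9 = 36.9.

K_p = 36.9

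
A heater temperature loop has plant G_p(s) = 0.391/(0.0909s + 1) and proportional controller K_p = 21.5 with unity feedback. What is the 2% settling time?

Closed loop: T(s) = K_p·G_p/(1+K_p·G_p) = 8.407/(0.0909s + 1 + 8.407), with pole at s = −(1 + 8.407)/0.0909 = −103.5.
τ = 1/103.5 = 0.009664 s, so 2% settling time ≈ 4τ = 0.0387 s.

T_s ≈ 0.0387 s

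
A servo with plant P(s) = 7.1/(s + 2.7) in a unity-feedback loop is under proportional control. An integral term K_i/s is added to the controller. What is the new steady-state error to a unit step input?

0

Adding integral action puts a pole at s = 0 in the forward path, raising the system type to 1; a type-1 loop has zero steady-state error to a step.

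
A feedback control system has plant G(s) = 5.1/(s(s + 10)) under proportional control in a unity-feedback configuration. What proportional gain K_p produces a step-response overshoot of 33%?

K_p = 44.3

From %OS = 100·exp(−πζ/√(1−ζ²)) = 33%, ζ = −ln(0.33)/√(π²+ln²(0.33)) = 0.3328.
Characteristic equation s² + 10s + 5.1K_p = 0 gives ζ = 10/(2√(5.1K_p)).
Setting ζ = 0.3328: √(5.1K_p) = 10/(2·0.3328) = 15.02, so K_p = 225.7/5.1 = 44.3.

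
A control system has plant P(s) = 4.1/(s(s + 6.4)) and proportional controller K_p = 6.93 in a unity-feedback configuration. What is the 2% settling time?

T_s ≈ 1.25 s

Closed-loop characteristic equation: s² + 6.4s + 28.41 = 0, so ω_n = 5.33 rad/s and ζ = 6.4/(2·5.33) = 0.6003.
2% settling time T_s ≈ 4/(ζω_n) = 4/3.2 = 1.25 s.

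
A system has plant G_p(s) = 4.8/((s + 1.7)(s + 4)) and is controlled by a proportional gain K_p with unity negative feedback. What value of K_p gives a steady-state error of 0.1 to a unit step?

K_p = 12.8

Steady-state error for a unit step on this type-0 loop is 1/(1 + K_p·G_p(0)).
G_p(0) = 0.7059. Require 1/(1 + K_p·0.7059) = 0.1, so 1 + 0.7059·K_p = 10.
K_p = (10 − 1)/0.7059 = 12.8.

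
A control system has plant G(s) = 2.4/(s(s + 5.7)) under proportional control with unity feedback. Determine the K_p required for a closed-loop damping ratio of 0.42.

Closed-loop characteristic equation: s² + 5.7s + K_p·2.4 = 0.
So ω_n = √(2.4K_p) and 2ζω_n = 5.7, giving ζ = 5.7/(2√(2.4K_p)).
Setting ζ = 0.42: √(2.4K_p) = 5.7/(2·0.42) = 6.786, so K_p = 46.05/2.4 = 19.2.

K_p = 19.2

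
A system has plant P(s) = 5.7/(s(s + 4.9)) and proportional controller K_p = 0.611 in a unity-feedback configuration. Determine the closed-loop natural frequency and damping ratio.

1 + K_p·P(s) = 0 gives s² + 4.9s + 3.483 = 0.
Matching s² + 2ζω_n s + ω_n²: ω_n = √3.483 = 1.866 rad/s and 2ζω_n = 4.9, so ζ = 4.9/(2·1.866) = 1.31.

ω_n = 1.87 rad/s, ζ = 1.31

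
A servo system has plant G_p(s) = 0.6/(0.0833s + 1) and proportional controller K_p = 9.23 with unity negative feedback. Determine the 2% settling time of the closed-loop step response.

Closed loop: T(s) = K_p·G_p/(1+K_p·G_p) = 5.538/(0.0833s + 1 + 5.538), with pole at s = −(1 + 5.538)/0.0833 = −78.49.
τ = 1/78.49 = 0.01274 s, so 2% settling time ≈ 4τ = 0.051 s.

T_s ≈ 0.051 s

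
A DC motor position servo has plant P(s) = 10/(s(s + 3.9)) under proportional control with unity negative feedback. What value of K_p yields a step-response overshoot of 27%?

K_p = 2.57

From %OS = 100·exp(−πζ/√(1−ζ²)) = 27%, ζ = −ln(0.27)/√(π²+ln²(0.27)) = 0.3847.
Characteristic equation s² + 3.9s + 10K_p = 0 gives ζ = 3.9/(2√(10K_p)).
Setting ζ = 0.3847: √(10K_p) = 3.9/(2·0.3847) = 5.069, so K_p = 25.69/10 = 2.57.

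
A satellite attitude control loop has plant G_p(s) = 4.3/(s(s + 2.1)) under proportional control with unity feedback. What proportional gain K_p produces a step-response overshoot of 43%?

K_p = 3.81

From %OS = 100·exp(−πζ/√(1−ζ²)) = 43%, ζ = −ln(0.43)/√(π²+ln²(0.43)) = 0.2594.
Characteristic equation s² + 2.1s + 4.3K_p = 0 gives ζ = 2.1/(2√(4.3K_p)).
Setting ζ = 0.2594: √(4.3K_p) = 2.1/(2·0.2594) = 4.047, so K_p = 16.38/4.3 = 3.81.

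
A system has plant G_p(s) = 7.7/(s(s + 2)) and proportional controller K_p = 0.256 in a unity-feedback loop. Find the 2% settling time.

Closed-loop characteristic equation: s² + 2s + 1.971 = 0, so ω_n = 1.404 rad/s and ζ = 2/(2·1.404) = 0.7123.
2% settling time T_s ≈ 4/(ζω_n) = 4/1 = 4 s.

T_s ≈ 4 s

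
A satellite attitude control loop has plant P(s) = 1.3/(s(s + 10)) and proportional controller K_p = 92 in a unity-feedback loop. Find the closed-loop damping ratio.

ζ = 0.457

With unity feedback the closed-loop characteristic equation is s² + 10s + 92·1.3 = s² + 10s + 119.6 = 0.
So ω_n² = 119.6 ⇒ ω_n = 10.94 rad/s, and ζ = 10/(2ω_n) = 0.457.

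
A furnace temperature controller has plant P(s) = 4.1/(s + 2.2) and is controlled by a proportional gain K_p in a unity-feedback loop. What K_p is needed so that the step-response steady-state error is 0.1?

K_p = 4.83

Steady-state error for a unit step on this type-0 loop is 1/(1 + K_p·P(0)).
P(0) = 1.864. Require 1/(1 + K_p·1.864) = 0.1, so 1 + 1.864·K_p = 10.
K_p = (10 − 1)/1.864 = 4.83.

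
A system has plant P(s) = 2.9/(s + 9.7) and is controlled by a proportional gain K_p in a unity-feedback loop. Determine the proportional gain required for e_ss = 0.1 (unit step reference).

The loop is type 0, so e_ss(step) = 1/(1 + K_pos) with K_pos = K_p·P(0).
P(0) = 0.299. Require 1/(1 + K_p·0.299) = 0.1, so 1 + 0.299·K_p = 10.
K_p = (10 − 1)/0.299 = 30.1.

K_p = 30.1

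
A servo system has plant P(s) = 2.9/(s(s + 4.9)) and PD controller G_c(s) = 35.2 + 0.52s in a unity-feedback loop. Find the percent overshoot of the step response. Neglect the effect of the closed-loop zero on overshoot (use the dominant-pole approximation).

35%

Forward path: (35.2 + 0.52s)·2.9/(s(s+4.9)). The closed-loop characteristic equation is s² + (4.9 + 2.9·0.52)s + 2.9·35.2 = 0.
That is s² + 6.408s + 102.1 = 0, so ω_n = 10.1 rad/s and ζ = 6.408/(2·10.1) = 0.3171.
%OS = 100·exp(−πζ/√(1−ζ²)) = 35%.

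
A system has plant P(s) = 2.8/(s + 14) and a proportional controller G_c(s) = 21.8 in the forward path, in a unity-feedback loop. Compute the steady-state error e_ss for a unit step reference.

0.187

The loop is type 0. Static position error constant K_pos = G_c(0)·P(0) = 21.8·0.2 = 4.36.
Steady-state error to a unit step: e_ss = 1/(1+K_pos) = 1/5.36 = 0.187.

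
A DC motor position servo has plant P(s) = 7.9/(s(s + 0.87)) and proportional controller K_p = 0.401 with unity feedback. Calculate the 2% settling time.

T_s ≈ 9.2 s

Closed-loop characteristic equation: s² + 0.87s + 3.168 = 0, so ω_n = 1.78 rad/s and ζ = 0.87/(2·1.78) = 0.2444.
2% settling time T_s ≈ 4/(ζω_n) = 4/0.435 = 9.2 s.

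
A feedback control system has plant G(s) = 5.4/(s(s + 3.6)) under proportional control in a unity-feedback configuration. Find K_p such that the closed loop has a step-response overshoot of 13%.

K_p = 2.02

From %OS = 100·exp(−πζ/√(1−ζ²)) = 13%, ζ = −ln(0.13)/√(π²+ln²(0.13)) = 0.5446.
Characteristic equation s² + 3.6s + 5.4K_p = 0 gives ζ = 3.6/(2√(5.4K_p)).
Setting ζ = 0.5446: √(5.4K_p) = 3.6/(2·0.5446) = 3.305, so K_p = 10.92/5.4 = 2.02.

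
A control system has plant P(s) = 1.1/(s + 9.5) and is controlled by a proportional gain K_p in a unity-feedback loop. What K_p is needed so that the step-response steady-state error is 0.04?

Steady-state error for a unit step on this type-0 loop is 1/(1 + K_p·P(0)).
P(0) = 0.1158. Require 1/(1 + K_p·0.1158) = 0.04, so 1 + 0.1158·K_p = 25.
K_p = (25 − 1)/0.1158 = 207.

K_p = 207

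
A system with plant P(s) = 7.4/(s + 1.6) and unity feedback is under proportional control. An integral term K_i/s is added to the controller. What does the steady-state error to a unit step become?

Adding integral action puts a pole at s = 0 in the forward path, raising the system type to 1; a type-1 loop has zero steady-state error to a step.

0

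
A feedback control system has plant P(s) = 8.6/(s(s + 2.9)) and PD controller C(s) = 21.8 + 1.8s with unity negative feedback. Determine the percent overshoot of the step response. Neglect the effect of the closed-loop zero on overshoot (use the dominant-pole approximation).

Forward path: (21.8 + 1.8s)·8.6/(s(s+2.9)). The closed-loop characteristic equation is s² + (2.9 + 8.6·1.8)s + 8.6·21.8 = 0.
That is s² + 18.38s + 187.5 = 0, so ω_n = 13.69 rad/s and ζ = 18.38/(2·13.69) = 0.6712.
%OS = 100·exp(−πζ/√(1−ζ²)) = 5.82%.

5.82%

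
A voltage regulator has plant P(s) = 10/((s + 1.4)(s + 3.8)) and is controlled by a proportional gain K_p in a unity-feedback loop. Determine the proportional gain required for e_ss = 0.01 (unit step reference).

K_p = 52.7

The loop is type 0, so e_ss(step) = 1/(1 + K_pos) with K_pos = K_p·P(0).
P(0) = 1.88. Require 1/(1 + K_p·1.88) = 0.01, so 1 + 1.88·K_p = 100.
K_p = (100 − 1)/1.88 = 52.7.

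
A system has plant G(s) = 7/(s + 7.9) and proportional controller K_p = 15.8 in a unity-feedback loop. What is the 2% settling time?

Closed-loop transfer function: T(s) = K_p·G(s)/(1 + K_p·G(s)) = 110.6/(s + 7.9 + 110.6) = 110.6/(s + 118.5).
Time constant τ = 1/118.5 = 0.008439 s, so the 2% settling time is about 4τ = 0.0338 s.

T_s ≈ 0.0338 s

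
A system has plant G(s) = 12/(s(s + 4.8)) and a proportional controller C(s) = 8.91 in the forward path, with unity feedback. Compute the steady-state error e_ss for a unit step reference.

0

The open loop C(s)G(s) has a pole at the origin (type 1), so the static position error constant is infinite and e_ss = 1/(1+∞) = 0.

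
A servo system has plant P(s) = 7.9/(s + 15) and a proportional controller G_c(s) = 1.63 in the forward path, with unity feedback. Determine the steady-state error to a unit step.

0.538

The loop is type 0. Static position error constant K_pos = G_c(0)·P(0) = 1.63·0.5267 = 0.8585.
Steady-state error to a unit step: e_ss = 1/(1+K_pos) = 1/1.858 = 0.538.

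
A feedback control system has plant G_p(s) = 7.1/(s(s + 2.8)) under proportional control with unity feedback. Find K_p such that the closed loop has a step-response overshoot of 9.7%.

From %OS = 100·exp(−πζ/√(1−ζ²)) = 9.7%, ζ = −ln(0.097)/√(π²+ln²(0.097)) = 0.5962.
Characteristic equation s² + 2.8s + 7.1K_p = 0 gives ζ = 2.8/(2√(7.1K_p)).
Setting ζ = 0.5962: √(7.1K_p) = 2.8/(2·0.5962) = 2.348, so K_p = 5.514/7.1 = 0.777.

K_p = 0.777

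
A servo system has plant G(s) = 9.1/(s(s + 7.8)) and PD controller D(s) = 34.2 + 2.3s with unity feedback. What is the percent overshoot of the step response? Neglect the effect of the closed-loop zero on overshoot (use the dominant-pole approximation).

1.22%

Forward path: (34.2 + 2.3s)·9.1/(s(s+7.8)). The closed-loop characteristic equation is s² + (7.8 + 9.1·2.3)s + 9.1·34.2 = 0.
That is s² + 28.73s + 311.2 = 0, so ω_n = 17.64 rad/s and ζ = 28.73/(2·17.64) = 0.8143.
%OS = 100·exp(−πζ/√(1−ζ²)) = 1.22%.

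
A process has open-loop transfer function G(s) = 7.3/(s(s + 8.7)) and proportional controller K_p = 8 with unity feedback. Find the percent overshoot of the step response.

11.4%

From 1 + K_pG(s) = 0: s² + 8.7s + 58.4 = 0 ⇒ ω_n = 7.642, ζ = 0.5692.
%OS = 100·exp(−πζ/√(1−ζ²)) = 100·exp(−π·0.5692/√0.676) = 11.4%.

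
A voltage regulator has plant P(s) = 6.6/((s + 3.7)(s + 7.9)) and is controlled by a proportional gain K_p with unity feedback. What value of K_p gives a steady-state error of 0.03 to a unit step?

The loop is type 0, so e_ss(step) = 1/(1 + K_pos) with K_pos = K_p·P(0).
P(0) = 0.2258. Require 1/(1 + K_p·0.2258) = 0.03, so 1 + 0.2258·K_p = 33.33.
K_p = (33.33 − 1)/0.2258 = 143.

K_p = 143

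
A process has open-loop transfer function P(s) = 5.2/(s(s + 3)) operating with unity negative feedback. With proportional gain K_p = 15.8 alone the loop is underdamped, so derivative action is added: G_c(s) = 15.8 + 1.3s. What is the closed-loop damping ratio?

Forward path: (15.8 + 1.3s)·5.2/(s(s+3)). The closed-loop characteristic equation is s² + (3 + 5.2·1.3)s + 5.2·15.8 = 0.
That is s² + 9.76s + 82.16 = 0, so ω_n = 9.064 rad/s and ζ = 9.76/(2·9.064) = 0.5384.

ζ = 0.538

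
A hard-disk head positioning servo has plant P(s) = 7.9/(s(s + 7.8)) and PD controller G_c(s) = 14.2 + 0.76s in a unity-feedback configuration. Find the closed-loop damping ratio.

Forward path: (14.2 + 0.76s)·7.9/(s(s+7.8)). The closed-loop characteristic equation is s² + (7.8 + 7.9·0.76)s + 7.9·14.2 = 0.
That is s² + 13.8s + 112.2 = 0, so ω_n = 10.59 rad/s and ζ = 13.8/(2·10.59) = 0.6517.

ζ = 0.652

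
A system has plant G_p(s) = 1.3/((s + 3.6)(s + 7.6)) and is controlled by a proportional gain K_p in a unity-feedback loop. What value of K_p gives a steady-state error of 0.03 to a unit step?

K_p = 680

For a type-0 loop with proportional control, e_ss = 1/(1 + K_p·G_p(0)).
G_p(0) = 0.04751. Require 1/(1 + K_p·0.04751) = 0.03, so 1 + 0.04751·K_p = 33.33.
K_p = (33.33 − 1)/0.04751 = 680.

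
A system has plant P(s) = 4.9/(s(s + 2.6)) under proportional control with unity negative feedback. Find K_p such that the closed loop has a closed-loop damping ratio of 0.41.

Closed-loop characteristic equation: s² + 2.6s + K_p·4.9 = 0.
So ω_n = √(4.9K_p) and 2ζω_n = 2.6, giving ζ = 2.6/(2√(4.9K_p)).
Setting ζ = 0.41: √(4.9K_p) = 2.6/(2·0.41) = 3.171, so K_p = 10.05/4.9 = 2.05.

K_p = 2.05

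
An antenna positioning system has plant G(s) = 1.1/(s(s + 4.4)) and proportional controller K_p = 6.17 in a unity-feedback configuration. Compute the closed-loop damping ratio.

ζ = 0.844

The closed-loop denominator is s(s+4.4) + 6.17·1.1 = s² + 4.4s + 6.787.
Matching s² + 2ζω_n s + ω_n²: ω_n = √6.787 = 2.605 rad/s and 2ζω_n = 4.4, so ζ = 4.4/(2·2.605) = 0.844.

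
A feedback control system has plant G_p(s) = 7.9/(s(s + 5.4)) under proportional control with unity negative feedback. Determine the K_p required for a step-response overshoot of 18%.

From %OS = 100·exp(−πζ/√(1−ζ²)) = 18%, ζ = −ln(0.18)/√(π²+ln²(0.18)) = 0.4791.
Characteristic equation s² + 5.4s + 7.9K_p = 0 gives ζ = 5.4/(2√(7.9K_p)).
Setting ζ = 0.4791: √(7.9K_p) = 5.4/(2·0.4791) = 5.635, so K_p = 31.76/7.9 = 4.02.

K_p = 4.02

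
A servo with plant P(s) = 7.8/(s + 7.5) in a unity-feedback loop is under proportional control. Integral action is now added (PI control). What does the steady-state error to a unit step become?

Adding integral action puts a pole at s = 0 in the forward path, raising the system type to 1; a type-1 loop has zero steady-state error to a step.

0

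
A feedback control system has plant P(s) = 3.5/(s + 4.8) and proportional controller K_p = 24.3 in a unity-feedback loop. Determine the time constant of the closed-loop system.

Closed-loop transfer function: T(s) = K_p·P(s)/(1 + K_p·P(s)) = 85.05/(s + 4.8 + 85.05) = 85.05/(s + 89.85).
Time constant τ = 1/89.85 = 0.0111 s.

τ = 0.0111 s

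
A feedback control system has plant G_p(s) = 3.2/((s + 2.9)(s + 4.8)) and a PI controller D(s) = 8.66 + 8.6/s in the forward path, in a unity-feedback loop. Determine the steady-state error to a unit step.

The open loop D(s)G_p(s) has a pole at the origin (type 1), so the static position error constant is infinite and e_ss = 1/(1+∞) = 0.

0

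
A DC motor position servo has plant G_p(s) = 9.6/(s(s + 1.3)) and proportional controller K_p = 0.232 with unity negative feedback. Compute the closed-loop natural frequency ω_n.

1 + K_p·G_p(s) = 0 gives s² + 1.3s + 2.227 = 0.
So ω_n² = 2.227 ⇒ ω_n = 1.492 rad/s, and ζ = 1.3/(2ω_n) = 0.436.

ω_n = 1.49 rad/s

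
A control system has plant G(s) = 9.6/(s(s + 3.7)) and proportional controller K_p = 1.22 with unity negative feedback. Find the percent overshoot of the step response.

Closed-loop characteristic equation: s² + 3.7s + 11.71 = 0, so ω_n = 3.422 rad/s and ζ = 3.7/(2·3.422) = 0.5406.
%OS = 100·exp(−πζ/√(1−ζ²)) = 100·exp(−π·0.5406/√0.7078) = 13.3%.

13.3%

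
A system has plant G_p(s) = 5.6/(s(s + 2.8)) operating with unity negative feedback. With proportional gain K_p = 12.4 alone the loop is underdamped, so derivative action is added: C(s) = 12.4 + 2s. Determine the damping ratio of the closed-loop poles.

ζ = 0.84

Forward path: (12.4 + 2s)·5.6/(s(s+2.8)). The closed-loop characteristic equation is s² + (2.8 + 5.6·2)s + 5.6·12.4 = 0.
That is s² + 14s + 69.44 = 0, so ω_n = 8.333 rad/s and ζ = 14/(2·8.333) = 0.84.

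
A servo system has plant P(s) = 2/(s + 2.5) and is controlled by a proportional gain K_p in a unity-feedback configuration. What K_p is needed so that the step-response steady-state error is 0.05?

K_p = 23.8

For a type-0 loop with proportional control, e_ss = 1/(1 + K_p·P(0)).
P(0) = 0.8. Require 1/(1 + K_p·0.8) = 0.05, so 1 + 0.8·K_p = 20.
K_p = (20 − 1)/0.8 = 23.8.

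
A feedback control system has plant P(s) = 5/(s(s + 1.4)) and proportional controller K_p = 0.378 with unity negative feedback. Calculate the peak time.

T_p = 2.66 s

Closed-loop characteristic equation: s² + 1.4s + 1.89 = 0, so ω_n = 1.375 rad/s and ζ = 1.4/(2·1.375) = 0.5092.
Damped frequency ω_d = ω_n√(1−ζ²) = 1.183 rad/s, so peak time T_p = π/ω_d = 2.66 s.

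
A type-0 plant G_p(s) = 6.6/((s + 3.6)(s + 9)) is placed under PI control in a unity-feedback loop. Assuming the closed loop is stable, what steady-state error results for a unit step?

The PI controller's integrator makes the forward path type 1, so e_ss to a step is zero.

0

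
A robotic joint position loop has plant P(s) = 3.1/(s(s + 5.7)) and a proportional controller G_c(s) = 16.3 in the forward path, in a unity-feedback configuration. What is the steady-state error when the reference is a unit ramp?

0.113

The loop has one pole at the origin (type 1). Velocity error constant K_v = lim_{s→0} s·G_c(s)P(s) = 16.3·3.1/5.7 = 8.865.
Steady-state error to a unit ramp: e_ss = 1/K_v = 0.113.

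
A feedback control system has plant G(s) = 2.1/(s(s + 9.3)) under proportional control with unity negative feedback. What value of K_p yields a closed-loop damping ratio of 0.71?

Closed-loop characteristic equation: s² + 9.3s + K_p·2.1 = 0.
So ω_n = √(2.1K_p) and 2ζω_n = 9.3, giving ζ = 9.3/(2√(2.1K_p)).
Setting ζ = 0.71: √(2.1K_p) = 9.3/(2·0.71) = 6.549, so K_p = 42.89/2.1 = 20.4.

K_p = 20.4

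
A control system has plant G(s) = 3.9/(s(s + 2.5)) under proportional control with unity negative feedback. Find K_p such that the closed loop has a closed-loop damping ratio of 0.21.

Closed-loop characteristic equation: s² + 2.5s + K_p·3.9 = 0.
So ω_n = √(3.9K_p) and 2ζω_n = 2.5, giving ζ = 2.5/(2√(3.9K_p)).
Setting ζ = 0.21: √(3.9K_p) = 2.5/(2·0.21) = 5.952, so K_p = 35.43/3.9 = 9.08.

K_p = 9.08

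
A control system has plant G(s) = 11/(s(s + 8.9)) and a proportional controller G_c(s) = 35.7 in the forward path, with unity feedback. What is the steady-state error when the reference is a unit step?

The open loop G_c(s)G(s) has a pole at the origin (type 1), so the static position error constant is infinite and e_ss = 1/(1+∞) = 0.

0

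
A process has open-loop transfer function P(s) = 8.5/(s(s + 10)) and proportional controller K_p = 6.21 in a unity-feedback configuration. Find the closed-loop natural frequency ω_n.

ω_n = 7.27 rad/s

With unity feedback the closed-loop characteristic equation is s² + 10s + 6.21·8.5 = s² + 10s + 52.78 = 0.
Matching s² + 2ζω_n s + ω_n²: ω_n = √52.78 = 7.265 rad/s and 2ζω_n = 10, so ζ = 10/(2·7.265) = 0.688.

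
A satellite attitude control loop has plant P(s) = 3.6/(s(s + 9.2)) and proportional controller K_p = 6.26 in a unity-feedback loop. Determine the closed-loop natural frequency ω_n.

The closed-loop denominator is s(s+9.2) + 6.26·3.6 = s² + 9.2s + 22.54.
Matching s² + 2ζω_n s + ω_n²: ω_n = √22.54 = 4.747 rad/s and 2ζω_n = 9.2, so ζ = 9.2/(2·4.747) = 0.969.

ω_n = 4.75 rad/s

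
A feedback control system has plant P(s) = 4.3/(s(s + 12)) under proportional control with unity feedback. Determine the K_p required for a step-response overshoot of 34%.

K_p = 79.4

From %OS = 100·exp(−πζ/√(1−ζ²)) = 34%, ζ = −ln(0.34)/√(π²+ln²(0.34)) = 0.3248.
Characteristic equation s² + 12s + 4.3K_p = 0 gives ζ = 12/(2√(4.3K_p)).
Setting ζ = 0.3248: √(4.3K_p) = 12/(2·0.3248) = 18.47, so K_p = 341.3/4.3 = 79.4.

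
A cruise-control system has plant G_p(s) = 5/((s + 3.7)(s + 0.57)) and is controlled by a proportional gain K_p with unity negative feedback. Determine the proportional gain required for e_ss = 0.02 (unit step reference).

Steady-state error for a unit step on this type-0 loop is 1/(1 + K_p·G_p(0)).
G_p(0) = 2.371. Require 1/(1 + K_p·2.371) = 0.02, so 1 + 2.371·K_p = 50.
K_p = (50 − 1)/2.371 = 20.7.

K_p = 20.7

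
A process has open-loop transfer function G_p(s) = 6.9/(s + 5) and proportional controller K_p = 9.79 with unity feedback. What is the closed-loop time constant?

τ = 0.0138 s

Closed-loop transfer function: T(s) = K_p·G_p(s)/(1 + K_p·G_p(s)) = 67.55/(s + 5 + 67.55) = 67.55/(s + 72.55).
Time constant τ = 1/72.55 = 0.0138 s.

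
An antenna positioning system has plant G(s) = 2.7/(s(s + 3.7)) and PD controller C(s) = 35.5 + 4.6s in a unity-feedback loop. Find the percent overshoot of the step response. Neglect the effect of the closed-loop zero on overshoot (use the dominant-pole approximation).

1.05%

Forward path: (35.5 + 4.6s)·2.7/(s(s+3.7)). The closed-loop characteristic equation is s² + (3.7 + 2.7·4.6)s + 2.7·35.5 = 0.
That is s² + 16.12s + 95.85 = 0, so ω_n = 9.79 rad/s and ζ = 16.12/(2·9.79) = 0.8233.
%OS = 100·exp(−πζ/√(1−ζ²)) = 1.05%.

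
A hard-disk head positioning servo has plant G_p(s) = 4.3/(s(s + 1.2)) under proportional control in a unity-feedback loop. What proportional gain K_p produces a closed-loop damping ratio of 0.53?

Closed-loop characteristic equation: s² + 1.2s + K_p·4.3 = 0.
So ω_n = √(4.3K_p) and 2ζω_n = 1.2, giving ζ = 1.2/(2√(4.3K_p)).
Setting ζ = 0.53: √(4.3K_p) = 1.2/(2·0.53) = 1.132, so K_p = 1.282/4.3 = 0.298.

K_p = 0.298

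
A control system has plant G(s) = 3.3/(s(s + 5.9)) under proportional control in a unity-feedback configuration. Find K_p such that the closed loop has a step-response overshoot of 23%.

From %OS = 100·exp(−πζ/√(1−ζ²)) = 23%, ζ = −ln(0.23)/√(π²+ln²(0.23)) = 0.4237.
Characteristic equation s² + 5.9s + 3.3K_p = 0 gives ζ = 5.9/(2√(3.3K_p)).
Setting ζ = 0.4237: √(3.3K_p) = 5.9/(2·0.4237) = 6.962, so K_p = 48.47/3.3 = 14.7.

K_p = 14.7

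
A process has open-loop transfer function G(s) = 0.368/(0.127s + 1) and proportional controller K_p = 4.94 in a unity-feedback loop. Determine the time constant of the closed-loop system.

Closed loop: T(s) = K_p·G/(1+K_p·G) = 1.818/(0.127s + 1 + 1.818), with pole at s = −(1 + 1.818)/0.127 = −22.19.
Closed-loop time constant τ = 1/22.19 = 0.0451 s.

τ = 0.0451 s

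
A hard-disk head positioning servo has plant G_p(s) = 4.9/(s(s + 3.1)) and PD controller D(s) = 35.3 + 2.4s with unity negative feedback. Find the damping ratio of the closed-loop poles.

Forward path: (35.3 + 2.4s)·4.9/(s(s+3.1)). The closed-loop characteristic equation is s² + (3.1 + 4.9·2.4)s + 4.9·35.3 = 0.
That is s² + 14.86s + 173 = 0, so ω_n = 13.15 rad/s and ζ = 14.86/(2·13.15) = 0.5649.

ζ = 0.565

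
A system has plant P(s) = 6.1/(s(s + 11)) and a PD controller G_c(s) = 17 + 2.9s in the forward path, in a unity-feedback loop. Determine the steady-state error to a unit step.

The open loop G_c(s)P(s) has a pole at the origin (type 1), so the static position error constant is infinite and e_ss = 1/(1+∞) = 0.

0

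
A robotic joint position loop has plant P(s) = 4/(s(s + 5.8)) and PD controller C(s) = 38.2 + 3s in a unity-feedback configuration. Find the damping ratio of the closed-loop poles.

Forward path: (38.2 + 3s)·4/(s(s+5.8)). The closed-loop characteristic equation is s² + (5.8 + 4·3)s + 4·38.2 = 0.
That is s² + 17.8s + 152.8 = 0, so ω_n = 12.36 rad/s and ζ = 17.8/(2·12.36) = 0.72.

ζ = 0.72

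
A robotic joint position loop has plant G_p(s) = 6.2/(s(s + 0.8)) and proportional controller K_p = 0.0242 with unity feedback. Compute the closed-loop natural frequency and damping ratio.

The closed-loop denominator is s(s+0.8) + 0.0242·6.2 = s² + 0.8s + 0.15.
Matching s² + 2ζω_n s + ω_n²: ω_n = √0.15 = 0.3873 rad/s and 2ζω_n = 0.8, so ζ = 0.8/(2·0.3873) = 1.03.

ω_n = 0.387 rad/s, ζ = 1.03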